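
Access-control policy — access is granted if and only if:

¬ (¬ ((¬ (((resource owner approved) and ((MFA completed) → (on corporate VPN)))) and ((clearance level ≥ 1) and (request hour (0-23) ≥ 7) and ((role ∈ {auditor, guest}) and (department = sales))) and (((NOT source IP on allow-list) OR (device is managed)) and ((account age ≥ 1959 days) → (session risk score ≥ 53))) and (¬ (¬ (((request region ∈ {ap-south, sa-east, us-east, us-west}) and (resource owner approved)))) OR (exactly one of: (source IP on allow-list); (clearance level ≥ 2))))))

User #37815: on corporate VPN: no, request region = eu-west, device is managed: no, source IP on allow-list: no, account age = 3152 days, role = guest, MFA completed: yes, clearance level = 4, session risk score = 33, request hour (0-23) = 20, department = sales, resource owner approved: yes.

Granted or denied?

Atomic conditions:
  resource owner approved: yes → true
  MFA completed: yes → true
  on corporate VPN: no → false
  clearance level ≥ 1: 4 ≥ 1 is true
  request hour (0-23) ≥ 7: 20 ≥ 7 is true
  role ∈ {auditor, guest}: guest is in the set → true
  department = sales: sales == sales is true
  NOT source IP on allow-list: no → true
  device is managed: no → false
  account age ≥ 1959 days: 3152 ≥ 1959 is true
  session risk score ≥ 53: 33 ≥ 53 is false
  request region ∈ {ap-south, sa-east, us-east, us-west}: eu-west is not in the set → false
  source IP on allow-list: no → false
  clearance level ≥ 2: 4 ≥ 2 is true
Combine:
[1.1.1.1.2] true → false = false
[1.1.1.1] true AND false = false
[1.1.1] NOT false = true
[1.1.2.3] true AND true = true
[1.1.2] true AND true AND true = true
[1.1.3.1] true OR false = true
[1.1.3.2] true → false = false
[1.1.3] true AND false = false
[1.1.4.1.1.1] false AND true = false
[1.1.4.1.1] NOT false = true
[1.1.4.1] NOT true = false
[1.1.4.2] exactly-one(false, true) = true
[1.1.4] false OR true = true
[1.1] true AND true AND false AND true = false
[1] NOT false = true
[root] NOT true = false
Overall: false → denied

Denied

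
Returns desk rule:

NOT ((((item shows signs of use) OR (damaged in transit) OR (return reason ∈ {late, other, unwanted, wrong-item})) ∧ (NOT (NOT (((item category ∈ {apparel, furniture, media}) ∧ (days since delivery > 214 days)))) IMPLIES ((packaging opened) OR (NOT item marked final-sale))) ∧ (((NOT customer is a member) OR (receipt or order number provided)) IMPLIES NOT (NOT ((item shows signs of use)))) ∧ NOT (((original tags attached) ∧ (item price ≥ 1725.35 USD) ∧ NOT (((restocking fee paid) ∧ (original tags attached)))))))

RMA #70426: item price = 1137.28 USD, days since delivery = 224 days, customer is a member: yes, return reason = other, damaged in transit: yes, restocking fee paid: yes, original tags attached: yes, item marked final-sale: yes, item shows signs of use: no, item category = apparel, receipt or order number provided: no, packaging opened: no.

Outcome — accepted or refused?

Atomic conditions:
  item shows signs of use: no → false
  damaged in transit: yes → true
  return reason ∈ {late, other, unwanted, wrong-item}: other is in the set → true
  item category ∈ {apparel, furniture, media}: apparel is in the set → true
  days since delivery > 214 days: 224 > 214 is true
  packaging opened: no → false
  NOT item marked final-sale: yes → false
  NOT customer is a member: yes → false
  receipt or order number provided: no → false
  original tags attached: yes → true
  item price ≥ 1725.35 USD: 1137.28 ≥ 1725.35 is false
  restocking fee paid: yes → true
Combine:
[1.1] false OR true OR true = true
[1.2.1.1.1] true AND true = true
[1.2.1.1] NOT true = false
[1.2.1] NOT false = true
[1.2.2] false OR false = false
[1.2] true → false = false
[1.3.1] false OR false = false
[1.3.2.1] NOT false = true
[1.3.2] NOT true = false
[1.3] false → false (antecedent false ⇒ implication holds) = true
[1.4.1.3.1] true AND true = true
[1.4.1.3] NOT true = false
[1.4.1] true AND false AND false = false
[1.4] NOT false = true
[1] true AND false AND true AND true = false
[root] NOT false = true
Overall: true → accepted

Accepted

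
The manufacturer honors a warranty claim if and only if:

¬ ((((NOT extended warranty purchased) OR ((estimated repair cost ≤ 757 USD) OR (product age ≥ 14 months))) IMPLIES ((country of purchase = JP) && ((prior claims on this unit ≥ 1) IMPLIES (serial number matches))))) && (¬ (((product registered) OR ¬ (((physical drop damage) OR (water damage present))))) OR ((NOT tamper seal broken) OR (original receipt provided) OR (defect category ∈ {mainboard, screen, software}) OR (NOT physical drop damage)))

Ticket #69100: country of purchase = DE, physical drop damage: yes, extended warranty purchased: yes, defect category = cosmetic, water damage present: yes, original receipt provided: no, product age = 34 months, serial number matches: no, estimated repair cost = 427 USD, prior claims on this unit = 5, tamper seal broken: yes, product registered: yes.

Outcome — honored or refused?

Refused

Atomic conditions:
  NOT extended warranty purchased: yes → false
  estimated repair cost ≤ 757 USD: 427 ≤ 757 is true
  product age ≥ 14 months: 34 ≥ 14 is true
  country of purchase = JP: DE == JP is false
  prior claims on this unit ≥ 1: 5 ≥ 1 is true
  serial number matches: no → false
  product registered: yes → true
  physical drop damage: yes → true
  water damage present: yes → true
  NOT tamper seal broken: yes → false
  original receipt provided: no → false
  defect category ∈ {mainboard, screen, software}: cosmetic is not in the set → false
  NOT physical drop damage: yes → false
Combine:
[1.1.1.2] true OR true = true
[1.1.1] false OR true = true
[1.1.2.2] true → false = false
[1.1.2] false AND false = false
[1.1] true → false = false
[1] NOT false = true
[2.1.1.2.1] true OR true = true
[2.1.1.2] NOT true = false
[2.1.1] true OR false = true
[2.1] NOT true = false
[2.2] false OR false OR false OR false = false
[2] false OR false = false
[root] true AND false = false
Overall: false → refused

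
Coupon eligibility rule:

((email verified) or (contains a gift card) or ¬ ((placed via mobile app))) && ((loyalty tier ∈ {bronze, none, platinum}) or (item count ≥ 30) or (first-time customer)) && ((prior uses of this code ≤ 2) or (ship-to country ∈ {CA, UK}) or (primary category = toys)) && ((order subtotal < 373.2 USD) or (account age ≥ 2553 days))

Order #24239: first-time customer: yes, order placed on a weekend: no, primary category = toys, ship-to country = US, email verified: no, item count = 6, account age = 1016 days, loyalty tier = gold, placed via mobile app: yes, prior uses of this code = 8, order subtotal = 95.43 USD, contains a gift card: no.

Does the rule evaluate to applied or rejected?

Atomic conditions:
  email verified: no → false
  contains a gift card: no → false
  placed via mobile app: yes → true
  loyalty tier ∈ {bronze, none, platinum}: gold is not in the set → false
  item count ≥ 30: 6 ≥ 30 is false
  first-time customer: yes → true
  prior uses of this code ≤ 2: 8 ≤ 2 is false
  ship-to country ∈ {CA, UK}: US is not in the set → false
  primary category = toys: toys == toys is true
  order subtotal < 373.2 USD: 95.43 < 373.2 is true
  account age ≥ 2553 days: 1016 ≥ 2553 is false
Combine:
[1.3] NOT true = false
[1] false OR false OR false = false
[2] false OR false OR true = true
[3] false OR false OR true = true
[4] true OR false = true
[root] false AND true AND true AND true = false
Overall: false → rejected

Rejected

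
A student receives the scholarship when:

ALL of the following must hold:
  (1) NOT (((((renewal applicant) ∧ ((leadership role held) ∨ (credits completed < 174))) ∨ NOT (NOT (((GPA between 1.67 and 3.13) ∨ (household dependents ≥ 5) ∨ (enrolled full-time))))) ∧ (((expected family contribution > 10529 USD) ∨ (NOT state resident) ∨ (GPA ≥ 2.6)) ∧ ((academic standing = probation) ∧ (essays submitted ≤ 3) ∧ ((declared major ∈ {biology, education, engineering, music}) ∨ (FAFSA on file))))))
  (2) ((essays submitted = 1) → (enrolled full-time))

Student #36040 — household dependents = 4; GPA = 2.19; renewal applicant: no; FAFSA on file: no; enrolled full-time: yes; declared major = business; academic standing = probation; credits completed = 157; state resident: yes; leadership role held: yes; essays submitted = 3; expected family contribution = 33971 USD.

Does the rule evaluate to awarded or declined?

Atomic conditions:
  renewal applicant: no → false
  leadership role held: yes → true
  credits completed < 174: 157 < 174 is true
  GPA between 1.67 and 3.13: 2.19 in [1.67, 3.13] is true
  household dependents ≥ 5: 4 ≥ 5 is false
  enrolled full-time: yes → true
  expected family contribution > 10529 USD: 33971 > 10529 is true
  NOT state resident: yes → false
  GPA ≥ 2.6: 2.19 ≥ 2.6 is false
  academic standing = probation: probation == probation is true
  essays submitted ≤ 3: 3 ≤ 3 is true
  declared major ∈ {biology, education, engineering, music}: business is not in the set → false
  FAFSA on file: no → false
  essays submitted = 1: 3 == 1 is false
Combine:
[1.1.1.1.2] true OR true = true
[1.1.1.1] false AND true = false
[1.1.1.2.1.1] true OR false OR true = true
[1.1.1.2.1] NOT true = false
[1.1.1.2] NOT false = true
[1.1.1] false OR true = true
[1.1.2.1] true OR false OR false = true
[1.1.2.2.3] false OR false = false
[1.1.2.2] true AND true AND false = false
[1.1.2] true AND false = false
[1.1] true AND false = false
[1] NOT false = true
[2] false → true (antecedent false ⇒ implication holds) = true
[root] true AND true = true
Overall: true → awarded

Awarded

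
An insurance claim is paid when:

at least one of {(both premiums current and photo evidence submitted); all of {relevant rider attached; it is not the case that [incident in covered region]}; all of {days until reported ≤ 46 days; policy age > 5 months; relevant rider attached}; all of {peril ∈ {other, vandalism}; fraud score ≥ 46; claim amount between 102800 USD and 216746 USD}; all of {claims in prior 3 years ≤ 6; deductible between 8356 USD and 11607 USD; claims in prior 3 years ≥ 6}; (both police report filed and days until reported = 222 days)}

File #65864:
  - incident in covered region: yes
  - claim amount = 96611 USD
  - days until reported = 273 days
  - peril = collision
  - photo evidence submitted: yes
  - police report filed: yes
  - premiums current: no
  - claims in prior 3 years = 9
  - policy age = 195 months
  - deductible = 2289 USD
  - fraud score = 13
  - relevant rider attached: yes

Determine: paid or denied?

Denied

Atomic conditions:
  premiums current: no → false
  photo evidence submitted: yes → true
  relevant rider attached: yes → true
  incident in covered region: yes → true
  days until reported ≤ 46 days: 273 ≤ 46 is false
  policy age > 5 months: 195 > 5 is true
  peril ∈ {other, vandalism}: collision is not in the set → false
  fraud score ≥ 46: 13 ≥ 46 is false
  claim amount between 102800 USD and 216746 USD: 96611 in [102800, 216746] is false
  claims in prior 3 years ≤ 6: 9 ≤ 6 is false
  deductible between 8356 USD and 11607 USD: 2289 in [8356, 11607] is false
  claims in prior 3 years ≥ 6: 9 ≥ 6 is true
  police report filed: yes → true
  days until reported = 222 days: 273 == 222 is false
Combine:
[1] false AND true = false
[2.2] NOT true = false
[2] true AND false = false
[3] false AND true AND true = false
[4] false AND false AND false = false
[5] false AND false AND true = false
[6] true AND false = false
[root] false OR false OR false OR false OR false OR false = false
Overall: false → denied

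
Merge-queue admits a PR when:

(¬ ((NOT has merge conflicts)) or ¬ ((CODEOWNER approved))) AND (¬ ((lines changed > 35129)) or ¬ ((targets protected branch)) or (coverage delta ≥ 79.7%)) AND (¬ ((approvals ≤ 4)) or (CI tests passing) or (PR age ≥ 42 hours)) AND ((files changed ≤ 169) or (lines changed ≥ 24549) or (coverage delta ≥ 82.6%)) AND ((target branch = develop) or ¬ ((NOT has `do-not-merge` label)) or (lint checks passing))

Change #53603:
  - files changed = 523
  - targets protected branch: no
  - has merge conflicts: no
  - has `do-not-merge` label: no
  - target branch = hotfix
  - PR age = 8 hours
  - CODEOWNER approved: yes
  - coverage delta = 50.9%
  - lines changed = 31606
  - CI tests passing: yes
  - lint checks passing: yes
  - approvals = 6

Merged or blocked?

Blocked

Atomic conditions:
  NOT has merge conflicts: no → true
  CODEOWNER approved: yes → true
  lines changed > 35129: 31606 > 35129 is false
  targets protected branch: no → false
  coverage delta ≥ 79.7%: 50.9 ≥ 79.7 is false
  approvals ≤ 4: 6 ≤ 4 is false
  CI tests passing: yes → true
  PR age ≥ 42 hours: 8 ≥ 42 is false
  files changed ≤ 169: 523 ≤ 169 is false
  lines changed ≥ 24549: 31606 ≥ 24549 is true
  coverage delta ≥ 82.6%: 50.9 ≥ 82.6 is false
  target branch = develop: hotfix == develop is false
  NOT has `do-not-merge` label: no → true
  lint checks passing: yes → true
Combine:
[1.1] NOT true = false
[1.2] NOT true = false
[1] false OR false = false
[2.1] NOT false = true
[2.2] NOT false = true
[2] true OR true OR false = true
[3.1] NOT false = true
[3] true OR true OR false = true
[4] false OR true OR false = true
[5.2] NOT true = false
[5] false OR false OR true = true
[root] false AND true AND true AND true AND true = false
Overall: false → blocked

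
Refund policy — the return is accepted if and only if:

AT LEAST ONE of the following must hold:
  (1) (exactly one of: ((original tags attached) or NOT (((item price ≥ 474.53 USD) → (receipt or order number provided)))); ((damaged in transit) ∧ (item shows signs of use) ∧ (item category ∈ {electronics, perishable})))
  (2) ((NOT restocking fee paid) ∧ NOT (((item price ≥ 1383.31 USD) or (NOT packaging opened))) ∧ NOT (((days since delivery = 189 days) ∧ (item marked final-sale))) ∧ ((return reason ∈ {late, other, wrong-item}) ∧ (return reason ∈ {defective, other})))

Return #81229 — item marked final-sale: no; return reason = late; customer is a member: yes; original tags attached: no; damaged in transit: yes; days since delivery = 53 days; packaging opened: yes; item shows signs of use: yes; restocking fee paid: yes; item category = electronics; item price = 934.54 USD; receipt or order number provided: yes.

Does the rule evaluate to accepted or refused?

Atomic conditions:
  original tags attached: no → false
  item price ≥ 474.53 USD: 934.54 ≥ 474.53 is true
  receipt or order number provided: yes → true
  damaged in transit: yes → true
  item shows signs of use: yes → true
  item category ∈ {electronics, perishable}: electronics is in the set → true
  NOT restocking fee paid: yes → false
  item price ≥ 1383.31 USD: 934.54 ≥ 1383.31 is false
  NOT packaging opened: yes → false
  days since delivery = 189 days: 53 == 189 is false
  item marked final-sale: no → false
  return reason ∈ {late, other, wrong-item}: late is in the set → true
  return reason ∈ {defective, other}: late is not in the set → false
Combine:
[1.1.2.1] true → true = true
[1.1.2] NOT true = false
[1.1] false OR false = false
[1.2] true AND true AND true = true
[1] exactly-one(false, true) = true
[2.2.1] false OR false = false
[2.2] NOT false = true
[2.3.1] false AND false = false
[2.3] NOT false = true
[2.4] true AND false = false
[2] false AND true AND true AND false = false
[root] true OR false = true
Overall: true → accepted

Accepted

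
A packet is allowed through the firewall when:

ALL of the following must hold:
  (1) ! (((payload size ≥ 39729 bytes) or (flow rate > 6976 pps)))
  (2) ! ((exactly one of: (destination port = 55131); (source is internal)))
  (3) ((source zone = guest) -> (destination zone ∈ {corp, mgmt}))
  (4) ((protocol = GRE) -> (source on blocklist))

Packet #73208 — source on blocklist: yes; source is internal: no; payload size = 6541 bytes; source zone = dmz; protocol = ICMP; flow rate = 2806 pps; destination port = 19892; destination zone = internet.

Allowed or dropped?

Allowed

Atomic conditions:
  payload size ≥ 39729 bytes: 6541 ≥ 39729 is false
  flow rate > 6976 pps: 2806 > 6976 is false
  destination port = 55131: 19892 == 55131 is false
  source is internal: no → false
  source zone = guest: dmz == guest is false
  destination zone ∈ {corp, mgmt}: internet is not in the set → false
  protocol = GRE: ICMP == GRE is false
  source on blocklist: yes → true
Combine:
[1.1] false OR false = false
[1] NOT false = true
[2.1] exactly-one(false, false) = false
[2] NOT false = true
[3] false → false (antecedent false ⇒ implication holds) = true
[4] false → true (antecedent false ⇒ implication holds) = true
[root] true AND true AND true AND true = true
Overall: true → allowed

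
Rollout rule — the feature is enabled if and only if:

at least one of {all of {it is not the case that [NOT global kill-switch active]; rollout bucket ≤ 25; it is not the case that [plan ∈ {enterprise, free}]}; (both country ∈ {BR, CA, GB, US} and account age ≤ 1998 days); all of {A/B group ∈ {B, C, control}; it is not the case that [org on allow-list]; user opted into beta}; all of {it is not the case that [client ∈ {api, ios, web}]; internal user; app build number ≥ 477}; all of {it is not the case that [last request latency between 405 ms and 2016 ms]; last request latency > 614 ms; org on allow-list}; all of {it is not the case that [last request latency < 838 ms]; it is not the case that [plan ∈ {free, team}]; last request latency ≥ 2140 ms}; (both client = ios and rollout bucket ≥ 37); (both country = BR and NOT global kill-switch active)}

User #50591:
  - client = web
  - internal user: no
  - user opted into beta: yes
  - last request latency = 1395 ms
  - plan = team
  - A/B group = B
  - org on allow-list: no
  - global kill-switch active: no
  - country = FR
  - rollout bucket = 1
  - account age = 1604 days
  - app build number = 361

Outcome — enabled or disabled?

Atomic conditions:
  NOT global kill-switch active: no → true
  rollout bucket ≤ 25: 1 ≤ 25 is true
  plan ∈ {enterprise, free}: team is not in the set → false
  country ∈ {BR, CA, GB, US}: FR is not in the set → false
  account age ≤ 1998 days: 1604 ≤ 1998 is true
  A/B group ∈ {B, C, control}: B is in the set → true
  org on allow-list: no → false
  user opted into beta: yes → true
  client ∈ {api, ios, web}: web is in the set → true
  internal user: no → false
  app build number ≥ 477: 361 ≥ 477 is false
  last request latency between 405 ms and 2016 ms: 1395 in [405, 2016] is true
  last request latency > 614 ms: 1395 > 614 is true
  last request latency < 838 ms: 1395 < 838 is false
  plan ∈ {free, team}: team is in the set → true
  last request latency ≥ 2140 ms: 1395 ≥ 2140 is false
  client = ios: web == ios is false
  rollout bucket ≥ 37: 1 ≥ 37 is false
  country = BR: FR == BR is false
Combine:
[1.1] NOT true = false
[1.3] NOT false = true
[1] false AND true AND true = false
[2] false AND true = false
[3.2] NOT false = true
[3] true AND true AND true = true
[4.1] NOT true = false
[4] false AND false AND false = false
[5.1] NOT true = false
[5] false AND true AND false = false
[6.1] NOT false = true
[6.2] NOT true = false
[6] true AND false AND false = false
[7] false AND false = false
[8] false AND true = false
[root] false OR false OR true OR false OR false OR false OR false OR false = true
Overall: true → enabled

Enabled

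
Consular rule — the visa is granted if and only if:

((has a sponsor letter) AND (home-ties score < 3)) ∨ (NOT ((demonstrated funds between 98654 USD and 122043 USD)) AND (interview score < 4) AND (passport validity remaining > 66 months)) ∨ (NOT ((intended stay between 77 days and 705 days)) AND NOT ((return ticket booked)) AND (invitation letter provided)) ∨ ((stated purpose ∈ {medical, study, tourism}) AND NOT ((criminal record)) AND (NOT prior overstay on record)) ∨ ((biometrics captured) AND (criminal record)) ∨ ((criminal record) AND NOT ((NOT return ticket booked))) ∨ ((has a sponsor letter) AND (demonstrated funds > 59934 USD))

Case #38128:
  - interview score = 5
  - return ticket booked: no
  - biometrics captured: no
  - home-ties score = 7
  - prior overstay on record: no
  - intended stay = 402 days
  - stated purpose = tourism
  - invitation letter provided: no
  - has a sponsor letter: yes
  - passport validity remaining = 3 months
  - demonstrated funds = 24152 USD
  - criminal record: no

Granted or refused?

Atomic conditions:
  has a sponsor letter: yes → true
  home-ties score < 3: 7 < 3 is false
  demonstrated funds between 98654 USD and 122043 USD: 24152 in [98654, 122043] is false
  interview score < 4: 5 < 4 is false
  passport validity remaining > 66 months: 3 > 66 is false
  intended stay between 77 days and 705 days: 402 in [77, 705] is true
  return ticket booked: no → false
  invitation letter provided: no → false
  stated purpose ∈ {medical, study, tourism}: tourism is in the set → true
  criminal record: no → false
  NOT prior overstay on record: no → true
  biometrics captured: no → false
  NOT return ticket booked: no → true
  demonstrated funds > 59934 USD: 24152 > 59934 is false
Combine:
[1] true AND false = false
[2.1] NOT false = true
[2] true AND false AND false = false
[3.1] NOT true = false
[3.2] NOT false = true
[3] false AND true AND false = false
[4.2] NOT false = true
[4] true AND true AND true = true
[5] false AND false = false
[6.2] NOT true = false
[6] false AND false = false
[7] true AND false = false
[root] false OR false OR false OR true OR false OR false OR false = true
Overall: true → granted

Granted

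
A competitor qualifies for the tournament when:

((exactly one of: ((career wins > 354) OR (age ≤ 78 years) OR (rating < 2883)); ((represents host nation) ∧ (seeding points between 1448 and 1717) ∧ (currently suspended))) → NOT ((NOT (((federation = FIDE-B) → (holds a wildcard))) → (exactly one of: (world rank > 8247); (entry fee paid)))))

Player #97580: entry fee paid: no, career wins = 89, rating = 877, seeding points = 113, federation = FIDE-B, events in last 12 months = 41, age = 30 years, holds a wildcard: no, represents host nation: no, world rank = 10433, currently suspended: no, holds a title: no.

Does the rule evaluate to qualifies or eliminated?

Atomic conditions:
  career wins > 354: 89 > 354 is false
  age ≤ 78 years: 30 ≤ 78 is true
  rating < 2883: 877 < 2883 is true
  represents host nation: no → false
  seeding points between 1448 and 1717: 113 in [1448, 1717] is false
  currently suspended: no → false
  federation = FIDE-B: FIDE-B == FIDE-B is true
  holds a wildcard: no → false
  world rank > 8247: 10433 > 8247 is true
  entry fee paid: no → false
Combine:
[1.1] false OR true OR true = true
[1.2] false AND false AND false = false
[1] exactly-one(true, false) = true
[2.1.1.1] true → false = false
[2.1.1] NOT false = true
[2.1.2] exactly-one(true, false) = true
[2.1] true → true = true
[2] NOT true = false
[root] true → false = false
Overall: false → eliminated

Eliminated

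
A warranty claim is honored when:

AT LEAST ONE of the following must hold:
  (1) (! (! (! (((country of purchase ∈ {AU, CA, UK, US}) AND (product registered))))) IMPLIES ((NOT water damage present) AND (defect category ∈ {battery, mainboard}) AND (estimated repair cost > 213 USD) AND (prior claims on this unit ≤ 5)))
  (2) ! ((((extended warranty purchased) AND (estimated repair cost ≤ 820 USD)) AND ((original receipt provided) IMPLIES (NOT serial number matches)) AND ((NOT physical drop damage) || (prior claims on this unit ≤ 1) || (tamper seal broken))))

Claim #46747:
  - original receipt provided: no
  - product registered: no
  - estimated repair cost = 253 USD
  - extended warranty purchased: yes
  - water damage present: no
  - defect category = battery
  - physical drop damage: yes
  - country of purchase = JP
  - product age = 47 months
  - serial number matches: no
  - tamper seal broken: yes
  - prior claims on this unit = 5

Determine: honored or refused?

Atomic conditions:
  country of purchase ∈ {AU, CA, UK, US}: JP is not in the set → false
  product registered: no → false
  NOT water damage present: no → true
  defect category ∈ {battery, mainboard}: battery is in the set → true
  estimated repair cost > 213 USD: 253 > 213 is true
  prior claims on this unit ≤ 5: 5 ≤ 5 is true
  extended warranty purchased: yes → true
  estimated repair cost ≤ 820 USD: 253 ≤ 820 is true
  original receipt provided: no → false
  NOT serial number matches: no → true
  NOT physical drop damage: yes → false
  prior claims on this unit ≤ 1: 5 ≤ 1 is false
  tamper seal broken: yes → true
Combine:
[1.1.1.1.1] false AND false = false
[1.1.1.1] NOT false = true
[1.1.1] NOT true = false
[1.1] NOT false = true
[1.2] true AND true AND true AND true = true
[1] true → true = true
[2.1.1] true AND true = true
[2.1.2] false → true (antecedent false ⇒ implication holds) = true
[2.1.3] false OR false OR true = true
[2.1] true AND true AND true = true
[2] NOT true = false
[root] true OR false = true
Overall: true → honored

Honored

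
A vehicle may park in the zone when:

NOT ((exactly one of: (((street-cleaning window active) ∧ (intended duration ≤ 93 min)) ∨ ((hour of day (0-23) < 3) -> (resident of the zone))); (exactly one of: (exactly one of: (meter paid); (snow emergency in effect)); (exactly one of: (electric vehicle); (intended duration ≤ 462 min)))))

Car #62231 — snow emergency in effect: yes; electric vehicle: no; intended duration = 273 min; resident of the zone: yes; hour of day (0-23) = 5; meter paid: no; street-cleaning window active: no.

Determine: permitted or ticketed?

Ticketed

Atomic conditions:
  street-cleaning window active: no → false
  intended duration ≤ 93 min: 273 ≤ 93 is false
  hour of day (0-23) < 3: 5 < 3 is false
  resident of the zone: yes → true
  meter paid: no → false
  snow emergency in effect: yes → true
  electric vehicle: no → false
  intended duration ≤ 462 min: 273 ≤ 462 is true
Combine:
[1.1.1] false AND false = false
[1.1.2] false → true (antecedent false ⇒ implication holds) = true
[1.1] false OR true = true
[1.2.1] exactly-one(false, true) = true
[1.2.2] exactly-one(false, true) = true
[1.2] exactly-one(true, true) = false
[1] exactly-one(true, false) = true
[root] NOT true = false
Overall: false → ticketed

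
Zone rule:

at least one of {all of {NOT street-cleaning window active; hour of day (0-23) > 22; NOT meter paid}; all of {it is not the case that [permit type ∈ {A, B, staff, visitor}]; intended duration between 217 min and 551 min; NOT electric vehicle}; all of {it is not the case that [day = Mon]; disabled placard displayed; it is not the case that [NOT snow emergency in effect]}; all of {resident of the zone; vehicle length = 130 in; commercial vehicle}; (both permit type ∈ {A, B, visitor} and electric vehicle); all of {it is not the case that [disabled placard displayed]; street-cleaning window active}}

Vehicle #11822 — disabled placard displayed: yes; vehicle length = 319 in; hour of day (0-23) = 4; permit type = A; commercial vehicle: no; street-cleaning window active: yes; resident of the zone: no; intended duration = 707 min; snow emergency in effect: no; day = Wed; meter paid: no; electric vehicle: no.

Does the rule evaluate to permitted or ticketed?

Atomic conditions:
  NOT street-cleaning window active: yes → false
  hour of day (0-23) > 22: 4 > 22 is false
  NOT meter paid: no → true
  permit type ∈ {A, B, staff, visitor}: A is in the set → true
  intended duration between 217 min and 551 min: 707 in [217, 551] is false
  NOT electric vehicle: no → true
  day = Mon: Wed == Mon is false
  disabled placard displayed: yes → true
  NOT snow emergency in effect: no → true
  resident of the zone: no → false
  vehicle length = 130 in: 319 == 130 is false
  commercial vehicle: no → false
  permit type ∈ {A, B, visitor}: A is in the set → true
  electric vehicle: no → false
  street-cleaning window active: yes → true
Combine:
[1] false AND false AND true = false
[2.1] NOT true = false
[2] false AND false AND true = false
[3.1] NOT false = true
[3.3] NOT true = false
[3] true AND true AND false = false
[4] false AND false AND false = false
[5] true AND false = false
[6.1] NOT true = false
[6] false AND true = false
[root] false OR false OR false OR false OR false OR false = false
Overall: false → ticketed

Ticketed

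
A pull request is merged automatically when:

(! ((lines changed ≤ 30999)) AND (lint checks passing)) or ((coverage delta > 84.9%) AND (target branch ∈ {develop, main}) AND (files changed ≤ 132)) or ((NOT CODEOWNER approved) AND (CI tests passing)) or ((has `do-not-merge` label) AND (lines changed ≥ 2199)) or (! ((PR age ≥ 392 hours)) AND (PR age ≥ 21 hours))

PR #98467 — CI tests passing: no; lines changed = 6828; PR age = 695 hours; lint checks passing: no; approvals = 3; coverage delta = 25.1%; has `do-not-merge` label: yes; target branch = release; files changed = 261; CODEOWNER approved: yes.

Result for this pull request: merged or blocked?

Atomic conditions:
  lines changed ≤ 30999: 6828 ≤ 30999 is true
  lint checks passing: no → false
  coverage delta > 84.9%: 25.1 > 84.9 is false
  target branch ∈ {develop, main}: release is not in the set → false
  files changed ≤ 132: 261 ≤ 132 is false
  NOT CODEOWNER approved: yes → false
  CI tests passing: no → false
  has `do-not-merge` label: yes → true
  lines changed ≥ 2199: 6828 ≥ 2199 is true
  PR age ≥ 392 hours: 695 ≥ 392 is true
  PR age ≥ 21 hours: 695 ≥ 21 is true
Combine:
[1.1] NOT true = false
[1] false AND false = false
[2] false AND false AND false = false
[3] false AND false = false
[4] true AND true = true
[5.1] NOT true = false
[5] false AND true = false
[root] false OR false OR false OR true OR false = true
Overall: true → merged

Merged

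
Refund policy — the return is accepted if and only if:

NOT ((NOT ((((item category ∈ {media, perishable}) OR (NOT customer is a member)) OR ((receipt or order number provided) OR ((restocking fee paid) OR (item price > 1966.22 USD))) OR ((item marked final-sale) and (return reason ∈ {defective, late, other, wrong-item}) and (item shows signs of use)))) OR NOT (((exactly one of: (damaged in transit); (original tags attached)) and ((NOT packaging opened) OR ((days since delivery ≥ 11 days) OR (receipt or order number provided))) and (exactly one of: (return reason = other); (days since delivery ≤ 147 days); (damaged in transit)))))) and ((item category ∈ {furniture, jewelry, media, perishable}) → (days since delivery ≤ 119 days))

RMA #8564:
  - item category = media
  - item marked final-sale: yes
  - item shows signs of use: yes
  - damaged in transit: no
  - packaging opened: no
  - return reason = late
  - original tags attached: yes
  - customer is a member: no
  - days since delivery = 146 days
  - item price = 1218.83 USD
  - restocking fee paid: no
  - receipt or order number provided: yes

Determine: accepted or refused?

Atomic conditions:
  item category ∈ {media, perishable}: media is in the set → true
  NOT customer is a member: no → true
  receipt or order number provided: yes → true
  restocking fee paid: no → false
  item price > 1966.22 USD: 1218.83 > 1966.22 is false
  item marked final-sale: yes → true
  return reason ∈ {defective, late, other, wrong-item}: late is in the set → true
  item shows signs of use: yes → true
  damaged in transit: no → false
  original tags attached: yes → true
  NOT packaging opened: no → true
  days since delivery ≥ 11 days: 146 ≥ 11 is true
  return reason = other: late == other is false
  days since delivery ≤ 147 days: 146 ≤ 147 is true
  item category ∈ {furniture, jewelry, media, perishable}: media is in the set → true
  days since delivery ≤ 119 days: 146 ≤ 119 is false
Combine:
[1.1.1.1.1] true OR true = true
[1.1.1.1.2.2] false OR false = false
[1.1.1.1.2] true OR false = true
[1.1.1.1.3] true AND true AND true = true
[1.1.1.1] true OR true OR true = true
[1.1.1] NOT true = false
[1.1.2.1.1] exactly-one(false, true) = true
[1.1.2.1.2.2] true OR true = true
[1.1.2.1.2] true OR true = true
[1.1.2.1.3] exactly-one(false, true, false) = true
[1.1.2.1] true AND true AND true = true
[1.1.2] NOT true = false
[1.1] false OR false = false
[1] NOT false = true
[2] true → false = false
[root] true AND false = false
Overall: false → refused

Refused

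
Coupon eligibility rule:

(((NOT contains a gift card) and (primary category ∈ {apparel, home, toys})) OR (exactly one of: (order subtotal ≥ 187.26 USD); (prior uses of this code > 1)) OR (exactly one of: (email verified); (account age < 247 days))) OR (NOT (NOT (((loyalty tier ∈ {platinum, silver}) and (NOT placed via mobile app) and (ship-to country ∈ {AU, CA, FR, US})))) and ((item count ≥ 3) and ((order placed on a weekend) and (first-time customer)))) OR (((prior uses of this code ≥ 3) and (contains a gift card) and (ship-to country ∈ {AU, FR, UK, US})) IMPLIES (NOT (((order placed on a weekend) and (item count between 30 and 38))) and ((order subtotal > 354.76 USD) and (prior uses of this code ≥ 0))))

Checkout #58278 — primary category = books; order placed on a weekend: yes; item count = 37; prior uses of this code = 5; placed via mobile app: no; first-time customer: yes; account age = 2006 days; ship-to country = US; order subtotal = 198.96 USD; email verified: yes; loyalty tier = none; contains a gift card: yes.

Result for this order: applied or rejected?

Atomic conditions:
  NOT contains a gift card: yes → false
  primary category ∈ {apparel, home, toys}: books is not in the set → false
  order subtotal ≥ 187.26 USD: 198.96 ≥ 187.26 is true
  prior uses of this code > 1: 5 > 1 is true
  email verified: yes → true
  account age < 247 days: 2006 < 247 is false
  loyalty tier ∈ {platinum, silver}: none is not in the set → false
  NOT placed via mobile app: no → true
  ship-to country ∈ {AU, CA, FR, US}: US is in the set → true
  item count ≥ 3: 37 ≥ 3 is true
  order placed on a weekend: yes → true
  first-time customer: yes → true
  prior uses of this code ≥ 3: 5 ≥ 3 is true
  contains a gift card: yes → true
  ship-to country ∈ {AU, FR, UK, US}: US is in the set → true
  item count between 30 and 38: 37 in [30, 38] is true
  order subtotal > 354.76 USD: 198.96 > 354.76 is false
  prior uses of this code ≥ 0: 5 ≥ 0 is true
Combine:
[1.1] false AND false = false
[1.2] exactly-one(true, true) = false
[1.3] exactly-one(true, false) = true
[1] false OR false OR true = true
[2.1.1.1] false AND true AND true = false
[2.1.1] NOT false = true
[2.1] NOT true = false
[2.2.2] true AND true = true
[2.2] true AND true = true
[2] false AND true = false
[3.1] true AND true AND true = true
[3.2.1.1] true AND true = true
[3.2.1] NOT true = false
[3.2.2] false AND true = false
[3.2] false AND false = false
[3] true → false = false
[root] true OR false OR false = true
Overall: true → applied

Applied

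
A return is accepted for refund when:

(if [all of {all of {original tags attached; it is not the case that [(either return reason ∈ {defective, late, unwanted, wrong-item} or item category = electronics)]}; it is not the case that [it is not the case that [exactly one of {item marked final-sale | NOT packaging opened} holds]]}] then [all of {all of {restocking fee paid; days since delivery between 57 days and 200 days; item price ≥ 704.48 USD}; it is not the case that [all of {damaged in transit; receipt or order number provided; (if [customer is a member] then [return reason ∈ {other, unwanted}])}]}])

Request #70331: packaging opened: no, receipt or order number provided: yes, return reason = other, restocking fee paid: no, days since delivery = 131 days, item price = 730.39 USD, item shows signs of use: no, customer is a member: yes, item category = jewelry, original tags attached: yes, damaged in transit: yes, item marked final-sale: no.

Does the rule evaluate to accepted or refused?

Refused

Atomic conditions:
  original tags attached: yes → true
  return reason ∈ {defective, late, unwanted, wrong-item}: other is not in the set → false
  item category = electronics: jewelry == electronics is false
  item marked final-sale: no → false
  NOT packaging opened: no → true
  restocking fee paid: no → false
  days since delivery between 57 days and 200 days: 131 in [57, 200] is true
  item price ≥ 704.48 USD: 730.39 ≥ 704.48 is true
  damaged in transit: yes → true
  receipt or order number provided: yes → true
  customer is a member: yes → true
  return reason ∈ {other, unwanted}: other is in the set → true
Combine:
[1.1.2.1] false OR false = false
[1.1.2] NOT false = true
[1.1] true AND true = true
[1.2.1.1] exactly-one(false, true) = true
[1.2.1] NOT true = false
[1.2] NOT false = true
[1] true AND true = true
[2.1] false AND true AND true = false
[2.2.1.3] true → true = true
[2.2.1] true AND true AND true = true
[2.2] NOT true = false
[2] false AND false = false
[root] true → false = false
Overall: false → refused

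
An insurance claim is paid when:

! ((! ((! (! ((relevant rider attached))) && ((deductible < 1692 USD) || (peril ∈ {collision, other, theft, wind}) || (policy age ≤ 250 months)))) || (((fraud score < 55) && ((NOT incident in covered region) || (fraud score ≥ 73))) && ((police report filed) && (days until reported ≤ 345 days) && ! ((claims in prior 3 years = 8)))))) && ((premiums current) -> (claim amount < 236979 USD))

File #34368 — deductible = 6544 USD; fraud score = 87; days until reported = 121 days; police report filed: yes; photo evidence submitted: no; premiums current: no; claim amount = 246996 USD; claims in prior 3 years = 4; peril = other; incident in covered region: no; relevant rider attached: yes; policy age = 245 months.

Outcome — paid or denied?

Atomic conditions:
  relevant rider attached: yes → true
  deductible < 1692 USD: 6544 < 1692 is false
  peril ∈ {collision, other, theft, wind}: other is in the set → true
  policy age ≤ 250 months: 245 ≤ 250 is true
  fraud score < 55: 87 < 55 is false
  NOT incident in covered region: no → true
  fraud score ≥ 73: 87 ≥ 73 is true
  police report filed: yes → true
  days until reported ≤ 345 days: 121 ≤ 345 is true
  claims in prior 3 years = 8: 4 == 8 is false
  premiums current: no → false
  claim amount < 236979 USD: 246996 < 236979 is false
Combine:
[1.1.1.1.1.1] NOT true = false
[1.1.1.1.1] NOT false = true
[1.1.1.1.2] false OR true OR true = true
[1.1.1.1] true AND true = true
[1.1.1] NOT true = false
[1.1.2.1.2] true OR true = true
[1.1.2.1] false AND true = false
[1.1.2.2.3] NOT false = true
[1.1.2.2] true AND true AND true = true
[1.1.2] false AND true = false
[1.1] false OR false = false
[1] NOT false = true
[2] false → false (antecedent false ⇒ implication holds) = true
[root] true AND true = true
Overall: true → paid

Paid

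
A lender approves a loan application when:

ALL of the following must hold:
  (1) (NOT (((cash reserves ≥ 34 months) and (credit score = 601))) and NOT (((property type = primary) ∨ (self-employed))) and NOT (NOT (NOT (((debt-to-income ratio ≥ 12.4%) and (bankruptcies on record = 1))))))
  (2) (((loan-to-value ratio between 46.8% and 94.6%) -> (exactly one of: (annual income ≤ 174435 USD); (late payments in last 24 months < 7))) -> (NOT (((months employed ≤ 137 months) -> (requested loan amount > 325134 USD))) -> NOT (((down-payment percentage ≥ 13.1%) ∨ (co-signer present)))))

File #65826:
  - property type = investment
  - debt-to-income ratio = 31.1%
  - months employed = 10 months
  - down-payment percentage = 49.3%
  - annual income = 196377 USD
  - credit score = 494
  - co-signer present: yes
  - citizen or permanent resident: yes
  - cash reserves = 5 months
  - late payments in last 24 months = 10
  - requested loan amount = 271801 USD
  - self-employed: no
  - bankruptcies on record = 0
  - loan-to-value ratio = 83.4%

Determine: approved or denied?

Atomic conditions:
  cash reserves ≥ 34 months: 5 ≥ 34 is false
  credit score = 601: 494 == 601 is false
  property type = primary: investment == primary is false
  self-employed: no → false
  debt-to-income ratio ≥ 12.4%: 31.1 ≥ 12.4 is true
  bankruptcies on record = 1: 0 == 1 is false
  loan-to-value ratio between 46.8% and 94.6%: 83.4 in [46.8, 94.6] is true
  annual income ≤ 174435 USD: 196377 ≤ 174435 is false
  late payments in last 24 months < 7: 10 < 7 is false
  months employed ≤ 137 months: 10 ≤ 137 is true
  requested loan amount > 325134 USD: 271801 > 325134 is false
  down-payment percentage ≥ 13.1%: 49.3 ≥ 13.1 is true
  co-signer present: yes → true
Combine:
[1.1.1] false AND false = false
[1.1] NOT false = true
[1.2.1] false OR false = false
[1.2] NOT false = true
[1.3.1.1.1] true AND false = false
[1.3.1.1] NOT false = true
[1.3.1] NOT true = false
[1.3] NOT false = true
[1] true AND true AND true = true
[2.1.2] exactly-one(false, false) = false
[2.1] true → false = false
[2.2.1.1] true → false = false
[2.2.1] NOT false = true
[2.2.2.1] true OR true = true
[2.2.2] NOT true = false
[2.2] true → false = false
[2] false → false (antecedent false ⇒ implication holds) = true
[root] true AND true = true
Overall: true → approved

Approved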